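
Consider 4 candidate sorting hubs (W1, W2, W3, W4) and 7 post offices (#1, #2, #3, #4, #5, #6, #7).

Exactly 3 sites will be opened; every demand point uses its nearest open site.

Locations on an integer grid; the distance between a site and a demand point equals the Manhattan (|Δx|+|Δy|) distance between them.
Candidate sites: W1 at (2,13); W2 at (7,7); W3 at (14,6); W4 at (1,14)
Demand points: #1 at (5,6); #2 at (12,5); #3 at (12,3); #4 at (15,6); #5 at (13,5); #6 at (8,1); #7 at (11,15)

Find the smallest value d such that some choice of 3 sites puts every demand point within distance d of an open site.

Open {W1, W2, W3}.
  Farthest demand point is #7 at distance 11 (to W1); all others are ≤ 11.
With {W1, W2, W4} the worst case is 11.
With {W1, W3, W4} the worst case is 11.
No size-3 selection achieves below 11.

11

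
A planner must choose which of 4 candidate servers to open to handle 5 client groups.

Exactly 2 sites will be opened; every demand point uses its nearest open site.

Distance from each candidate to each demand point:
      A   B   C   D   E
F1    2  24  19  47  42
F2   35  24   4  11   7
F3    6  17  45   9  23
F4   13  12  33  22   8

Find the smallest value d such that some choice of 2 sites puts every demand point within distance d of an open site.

Open {F2, F4}.
  Farthest demand point is A at distance 13 (to F4); all others are ≤ 13.
With {F2, F3} the worst case is 17.
With {F1, F4} the worst case is 22.
No size-2 selection achieves below 13.

13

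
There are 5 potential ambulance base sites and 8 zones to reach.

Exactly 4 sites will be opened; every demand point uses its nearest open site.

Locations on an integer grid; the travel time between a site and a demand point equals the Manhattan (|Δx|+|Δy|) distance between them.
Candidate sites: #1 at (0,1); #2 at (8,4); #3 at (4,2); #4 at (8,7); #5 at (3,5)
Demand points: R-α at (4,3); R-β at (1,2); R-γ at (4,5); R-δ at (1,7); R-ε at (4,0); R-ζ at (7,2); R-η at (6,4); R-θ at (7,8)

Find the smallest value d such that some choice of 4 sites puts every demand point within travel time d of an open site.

4

Open {#1, #3, #4, #5}.
  Farthest demand point is R-δ at travel time 4 (to #5); all others are ≤ 4.
With {#2, #3, #4, #5} the worst case is 4.
With {#1, #2, #3, #5} the worst case is 5.
No size-4 selection achieves below 4.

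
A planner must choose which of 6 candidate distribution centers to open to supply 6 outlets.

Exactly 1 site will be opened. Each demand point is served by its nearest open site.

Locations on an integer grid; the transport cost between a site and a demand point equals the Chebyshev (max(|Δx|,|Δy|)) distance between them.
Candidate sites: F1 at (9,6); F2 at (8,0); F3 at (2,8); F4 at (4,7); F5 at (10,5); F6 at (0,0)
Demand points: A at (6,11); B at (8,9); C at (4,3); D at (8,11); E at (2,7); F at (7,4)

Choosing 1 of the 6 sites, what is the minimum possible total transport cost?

Open {F4}.
  A→F4 4, B→F4 4, C→F4 4, D→F4 4, E→F4 2, F→F4 3  ⇒ total 21.
Compare {F1}: total 27.
Compare {F3}: total 27.
No size-1 selection does better; minimum is 21.

21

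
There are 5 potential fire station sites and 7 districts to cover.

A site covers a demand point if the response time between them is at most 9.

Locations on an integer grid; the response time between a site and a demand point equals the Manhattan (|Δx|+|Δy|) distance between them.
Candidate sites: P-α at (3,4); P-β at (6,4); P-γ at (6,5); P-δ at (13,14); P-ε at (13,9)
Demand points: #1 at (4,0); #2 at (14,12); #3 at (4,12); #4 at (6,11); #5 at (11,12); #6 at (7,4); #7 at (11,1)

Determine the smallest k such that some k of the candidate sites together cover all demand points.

2

Coverage sets (demand points within 9 of each site):
  P-α: {#1, #3, #6}
  P-β: {#1, #4, #6, #7}
  P-γ: {#1, #3, #4, #6, #7}
  P-δ: {#2, #5}
  P-ε: {#2, #4, #5}
No single site covers all 7 demand points.
But {P-γ, P-δ} covers everything, so the minimum is 2.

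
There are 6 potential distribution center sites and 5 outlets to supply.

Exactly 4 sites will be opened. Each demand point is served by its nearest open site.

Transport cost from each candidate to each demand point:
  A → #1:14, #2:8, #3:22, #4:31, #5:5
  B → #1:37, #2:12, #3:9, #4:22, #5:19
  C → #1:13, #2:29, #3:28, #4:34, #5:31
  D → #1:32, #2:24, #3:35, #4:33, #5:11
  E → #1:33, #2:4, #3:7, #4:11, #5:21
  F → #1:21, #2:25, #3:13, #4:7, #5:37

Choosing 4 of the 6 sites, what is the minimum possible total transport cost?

Open {A, C, E, F}.
  #1→C 13, #2→E 4, #3→E 7, #4→F 7, #5→A 5  ⇒ total 36.
Compare {A, B, E, F}: total 37.
Compare {A, D, E, F}: total 37.
No size-4 selection does better; minimum is 36.

36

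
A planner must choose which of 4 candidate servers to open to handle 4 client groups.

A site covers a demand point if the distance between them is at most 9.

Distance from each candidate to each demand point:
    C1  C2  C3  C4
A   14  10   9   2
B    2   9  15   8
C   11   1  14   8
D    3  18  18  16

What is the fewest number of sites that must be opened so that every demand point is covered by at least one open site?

2

Coverage sets (demand points within 9 of each site):
  A: {C3, C4}
  B: {C1, C2, C4}
  C: {C2, C4}
  D: {C1}
No single site covers all 4 demand points.
But {A, B} covers everything, so the minimum is 2.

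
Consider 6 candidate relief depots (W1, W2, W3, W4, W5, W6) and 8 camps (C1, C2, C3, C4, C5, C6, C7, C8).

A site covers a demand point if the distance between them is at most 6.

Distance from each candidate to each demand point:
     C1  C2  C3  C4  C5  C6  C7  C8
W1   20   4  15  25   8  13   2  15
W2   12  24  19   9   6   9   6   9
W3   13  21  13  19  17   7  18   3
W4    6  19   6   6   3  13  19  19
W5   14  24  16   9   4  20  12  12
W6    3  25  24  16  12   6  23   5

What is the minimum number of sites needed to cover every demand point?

3

Coverage sets (demand points within 6 of each site):
  W1: {C2, C7}
  W2: {C5, C7}
  W3: {C8}
  W4: {C1, C3, C4, C5}
  W5: {C5}
  W6: {C1, C6, C8}
No 2 sites suffice: every size-2 union leaves at least one demand point uncovered.
But {W1, W4, W6} covers everything, so the minimum is 3.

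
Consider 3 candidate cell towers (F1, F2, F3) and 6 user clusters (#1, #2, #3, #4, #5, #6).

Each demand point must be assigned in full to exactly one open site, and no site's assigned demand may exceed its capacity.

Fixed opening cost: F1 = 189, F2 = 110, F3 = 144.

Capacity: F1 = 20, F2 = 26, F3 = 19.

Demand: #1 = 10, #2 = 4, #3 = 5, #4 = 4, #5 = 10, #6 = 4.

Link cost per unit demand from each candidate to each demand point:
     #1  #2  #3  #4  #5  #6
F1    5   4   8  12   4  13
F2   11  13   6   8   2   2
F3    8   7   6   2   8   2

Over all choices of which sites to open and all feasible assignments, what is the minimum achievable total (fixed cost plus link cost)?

Open {F2, F3}; cheapest assignment that respects the capacities:
  F2 (cap 26, load 19): #3, #5, #6 — cost 5×6 + 10×2 + 4×2 = 58
  F3 (cap 19, load 18): #1, #2, #4 — cost 10×8 + 4×7 + 4×2 = 116
  Shipping 174, fixed 254 → total 428.
  Any other capacity-feasible assignment to {F2, F3} ships for at least 174.
Compare {F1, F2}: its best feasible assignment gives total 455.
Compare {F1, F3}: its best feasible assignment gives total 497.
Every other set of open sites that can feasibly serve all demand totals ≥ 455 even under its best assignment. Minimum: 428.

428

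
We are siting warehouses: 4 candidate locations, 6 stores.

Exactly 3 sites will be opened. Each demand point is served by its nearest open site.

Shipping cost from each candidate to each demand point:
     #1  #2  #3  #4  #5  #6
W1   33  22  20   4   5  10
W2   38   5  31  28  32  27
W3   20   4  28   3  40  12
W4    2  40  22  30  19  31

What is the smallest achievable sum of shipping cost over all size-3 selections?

44

Open {W1, W3, W4}.
  #1→W4 2, #2→W3 4, #3→W1 20, #4→W3 3, #5→W1 5, #6→W1 10  ⇒ total 44.
Compare {W1, W2, W4}: total 46.
Compare {W1, W2, W3}: total 62.
No size-3 selection does better; minimum is 44.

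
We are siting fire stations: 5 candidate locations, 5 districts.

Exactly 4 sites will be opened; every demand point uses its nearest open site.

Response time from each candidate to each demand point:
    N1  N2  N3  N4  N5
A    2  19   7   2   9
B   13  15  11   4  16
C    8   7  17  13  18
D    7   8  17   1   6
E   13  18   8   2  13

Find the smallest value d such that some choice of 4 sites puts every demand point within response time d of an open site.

Open {A, B, C, D}.
  Farthest demand point is N2 at response time 7 (to C); all others are ≤ 7.
With {A, C, D, E} the worst case is 7.
With {A, B, D, E} the worst case is 8.
No size-4 selection achieves below 7.

7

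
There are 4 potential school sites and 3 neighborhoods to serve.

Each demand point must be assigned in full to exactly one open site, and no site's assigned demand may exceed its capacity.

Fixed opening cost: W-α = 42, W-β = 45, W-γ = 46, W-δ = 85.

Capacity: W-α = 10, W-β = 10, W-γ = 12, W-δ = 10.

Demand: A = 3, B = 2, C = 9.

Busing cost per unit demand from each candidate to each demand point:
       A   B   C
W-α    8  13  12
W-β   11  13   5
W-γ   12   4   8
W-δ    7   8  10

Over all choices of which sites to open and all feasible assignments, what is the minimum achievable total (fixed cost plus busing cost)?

180

Open {W-β, W-γ}; cheapest assignment that respects the capacities:
  W-β (cap 10, load 9): C — cost 9×5 = 45
  W-γ (cap 12, load 5): A, B — cost 3×12 + 2×4 = 44
  Shipping 89, fixed 91 → total 180.
  Any other capacity-feasible assignment to {W-β, W-γ} ships for at least 89.
Compare {W-α, W-β}: its best feasible assignment gives total 182.
Compare {W-α, W-γ}: its best feasible assignment gives total 192.
Every other set of open sites that can feasibly serve all demand totals ≥ 182 even under its best assignment. Minimum: 180.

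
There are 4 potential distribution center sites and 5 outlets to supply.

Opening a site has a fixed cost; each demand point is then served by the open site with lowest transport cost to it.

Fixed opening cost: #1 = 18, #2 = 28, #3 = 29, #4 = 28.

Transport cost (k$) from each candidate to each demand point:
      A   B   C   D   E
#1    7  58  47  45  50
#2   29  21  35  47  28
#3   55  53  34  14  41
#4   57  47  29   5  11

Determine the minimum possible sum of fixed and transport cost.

145

Open {#1, #4}: assign each demand point to its cheapest open site.
  A→#1 7, B→#4 47, C→#4 29, D→#4 5, E→#4 11
  transport cost 99, fixed 46 → total 145.
Compare {#1, #2, #4}: transport cost 73 + fixed 74 = 147.
Compare {#2, #4}: transport cost 95 + fixed 56 = 151.
Compare {#1, #3, #4}: transport cost 99 + fixed 75 = 174.
All other subsets cost ≥ 147. Minimum total cost: 145.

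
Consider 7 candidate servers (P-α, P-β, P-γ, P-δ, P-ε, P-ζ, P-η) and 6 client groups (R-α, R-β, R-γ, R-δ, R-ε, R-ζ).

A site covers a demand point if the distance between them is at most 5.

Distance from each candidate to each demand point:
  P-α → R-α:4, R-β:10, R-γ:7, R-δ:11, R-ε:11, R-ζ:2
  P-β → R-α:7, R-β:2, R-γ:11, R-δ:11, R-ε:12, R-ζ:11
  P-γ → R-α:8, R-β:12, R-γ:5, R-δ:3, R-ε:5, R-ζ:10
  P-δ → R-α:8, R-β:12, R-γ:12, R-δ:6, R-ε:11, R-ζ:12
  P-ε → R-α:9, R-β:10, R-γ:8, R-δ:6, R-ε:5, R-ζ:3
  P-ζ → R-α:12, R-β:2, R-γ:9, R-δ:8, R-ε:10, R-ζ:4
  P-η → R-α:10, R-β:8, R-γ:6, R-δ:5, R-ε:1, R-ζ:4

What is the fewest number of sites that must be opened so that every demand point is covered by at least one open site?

3

Coverage sets (demand points within 5 of each site):
  P-α: {R-α, R-ζ}
  P-β: {R-β}
  P-γ: {R-γ, R-δ, R-ε}
  P-δ: {}
  P-ε: {R-ε, R-ζ}
  P-ζ: {R-β, R-ζ}
  P-η: {R-δ, R-ε, R-ζ}
No 2 sites suffice: every size-2 union leaves at least one demand point uncovered.
But {P-α, P-β, P-γ} covers everything, so the minimum is 3.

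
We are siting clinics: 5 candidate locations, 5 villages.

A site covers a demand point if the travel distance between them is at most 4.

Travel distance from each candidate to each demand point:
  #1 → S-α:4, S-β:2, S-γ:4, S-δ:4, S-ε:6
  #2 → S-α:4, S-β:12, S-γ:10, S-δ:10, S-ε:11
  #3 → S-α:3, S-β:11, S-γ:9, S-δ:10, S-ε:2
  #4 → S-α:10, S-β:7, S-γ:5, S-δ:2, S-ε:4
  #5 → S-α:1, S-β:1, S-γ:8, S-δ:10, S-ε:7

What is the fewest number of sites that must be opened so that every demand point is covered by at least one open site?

2

Coverage sets (demand points within 4 of each site):
  #1: {S-α, S-β, S-γ, S-δ}
  #2: {S-α}
  #3: {S-α, S-ε}
  #4: {S-δ, S-ε}
  #5: {S-α, S-β}
No single site covers all 5 demand points.
But {#1, #3} covers everything, so the minimum is 2.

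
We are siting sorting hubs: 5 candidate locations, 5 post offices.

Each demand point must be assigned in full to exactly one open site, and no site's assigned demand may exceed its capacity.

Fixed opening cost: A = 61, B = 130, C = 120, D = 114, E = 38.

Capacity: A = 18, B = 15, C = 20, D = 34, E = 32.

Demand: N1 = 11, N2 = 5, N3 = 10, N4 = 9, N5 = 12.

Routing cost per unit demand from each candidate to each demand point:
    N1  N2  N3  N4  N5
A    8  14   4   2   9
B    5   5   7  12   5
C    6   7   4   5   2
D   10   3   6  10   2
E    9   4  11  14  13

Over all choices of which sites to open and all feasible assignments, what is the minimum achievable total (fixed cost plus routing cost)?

Open {A, D, E}; cheapest assignment that respects the capacities:
  A (cap 18, load 9): N4 — cost 9×2 = 18
  D (cap 34, load 27): N2, N3, N5 — cost 5×3 + 10×6 + 12×2 = 99
  E (cap 32, load 11): N1 — cost 11×9 = 99
  Shipping 216, fixed 213 → total 429.
  Any other capacity-feasible assignment to {A, D, E} ships for at least 216.
Compare {C, D}: its best feasible assignment gives total 444.
Compare {D, E}: its best feasible assignment gives total 445.
Every other set of open sites that can feasibly serve all demand totals ≥ 444 even under its best assignment. Minimum: 429.

429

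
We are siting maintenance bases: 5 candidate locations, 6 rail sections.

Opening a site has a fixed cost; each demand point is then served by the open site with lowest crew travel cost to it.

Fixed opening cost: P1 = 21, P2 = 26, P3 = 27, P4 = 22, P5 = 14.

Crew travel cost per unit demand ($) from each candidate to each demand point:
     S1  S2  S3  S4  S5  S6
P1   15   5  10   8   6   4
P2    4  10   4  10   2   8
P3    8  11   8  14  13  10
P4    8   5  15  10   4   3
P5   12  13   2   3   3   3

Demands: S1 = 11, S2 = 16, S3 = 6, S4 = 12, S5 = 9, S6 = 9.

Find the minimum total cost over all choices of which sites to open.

Open {P1, P2, P5}: assign each demand point to its cheapest open site.
  S1→P2 11×4=44, S2→P1 16×5=80, S3→P5 6×2=12, S4→P5 12×3=36, S5→P2 9×2=18, S6→P5 9×3=27
  crew travel cost 217, fixed 61 → total 278.
Compare {P2, P4, P5}: crew travel cost 217 + fixed 62 = 279.
Compare {P1, P2, P4, P5}: crew travel cost 217 + fixed 83 = 300.
Compare {P1, P2, P3, P5}: crew travel cost 217 + fixed 88 = 305.
All other subsets cost ≥ 279. Minimum total cost: 278.

278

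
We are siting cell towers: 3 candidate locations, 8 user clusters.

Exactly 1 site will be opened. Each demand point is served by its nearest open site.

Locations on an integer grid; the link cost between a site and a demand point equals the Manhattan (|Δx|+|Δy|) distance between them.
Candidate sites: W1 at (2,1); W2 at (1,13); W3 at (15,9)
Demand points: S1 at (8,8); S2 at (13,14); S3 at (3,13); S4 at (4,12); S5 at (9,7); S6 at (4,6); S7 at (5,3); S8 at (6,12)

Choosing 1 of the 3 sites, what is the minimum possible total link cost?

75

Open {W2}.
  S1→W2 12, S2→W2 13, S3→W2 2, S4→W2 4, S5→W2 14, S6→W2 10, S7→W2 14, S8→W2 6  ⇒ total 75.
Compare {W3}: total 95.
Compare {W1}: total 103.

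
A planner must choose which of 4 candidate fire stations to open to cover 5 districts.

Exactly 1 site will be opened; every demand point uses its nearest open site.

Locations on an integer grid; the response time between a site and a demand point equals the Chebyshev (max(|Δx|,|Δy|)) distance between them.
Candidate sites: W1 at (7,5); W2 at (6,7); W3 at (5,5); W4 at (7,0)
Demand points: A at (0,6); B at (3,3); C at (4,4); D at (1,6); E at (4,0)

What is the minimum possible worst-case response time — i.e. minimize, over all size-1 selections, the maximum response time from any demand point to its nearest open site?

5

Open {W3}.
  Farthest demand point is A at response time 5 (to W3); all others are ≤ 5.
With {W1} the worst case is 7.
With {W2} the worst case is 7.
No size-1 selection achieves below 5.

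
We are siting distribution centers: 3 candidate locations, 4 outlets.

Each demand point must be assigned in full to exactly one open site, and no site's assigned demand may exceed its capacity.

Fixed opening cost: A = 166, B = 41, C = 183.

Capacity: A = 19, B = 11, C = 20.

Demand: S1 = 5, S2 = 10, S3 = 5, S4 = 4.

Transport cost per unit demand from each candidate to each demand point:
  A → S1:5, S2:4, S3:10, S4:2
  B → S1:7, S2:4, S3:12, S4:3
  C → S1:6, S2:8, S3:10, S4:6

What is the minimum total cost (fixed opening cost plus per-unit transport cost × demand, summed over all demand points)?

330

Open {A, B}; cheapest assignment that respects the capacities:
  A (cap 19, load 14): S1, S3, S4 — cost 5×5 + 5×10 + 4×2 = 83
  B (cap 11, load 10): S2 — cost 10×4 = 40
  Shipping 123, fixed 207 → total 330.
  Any other capacity-feasible assignment to {A, B} ships for at least 123.
Compare {B, C}: its best feasible assignment gives total 368.
Compare {A, C}: its best feasible assignment gives total 472.
Every other set of open sites that can feasibly serve all demand totals ≥ 368 even under its best assignment. Minimum: 330.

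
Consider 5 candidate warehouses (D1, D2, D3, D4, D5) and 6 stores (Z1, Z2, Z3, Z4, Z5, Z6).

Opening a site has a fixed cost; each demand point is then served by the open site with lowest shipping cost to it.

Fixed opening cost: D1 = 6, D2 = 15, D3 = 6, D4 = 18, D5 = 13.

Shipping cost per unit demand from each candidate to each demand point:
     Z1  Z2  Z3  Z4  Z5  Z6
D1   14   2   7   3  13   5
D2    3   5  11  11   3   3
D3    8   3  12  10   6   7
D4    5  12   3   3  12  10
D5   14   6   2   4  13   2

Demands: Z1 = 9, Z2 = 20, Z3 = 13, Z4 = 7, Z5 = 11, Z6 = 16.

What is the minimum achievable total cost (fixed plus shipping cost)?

213

Open {D1, D2, D5}: assign each demand point to its cheapest open site.
  Z1→D2 9×3=27, Z2→D1 20×2=40, Z3→D5 13×2=26, Z4→D1 7×3=21, Z5→D2 11×3=33, Z6→D5 16×2=32
  shipping cost 179, fixed 34 → total 213.
Compare {D1, D2, D3, D5}: shipping cost 179 + fixed 40 = 219.
Compare {D1, D2, D4, D5}: shipping cost 179 + fixed 52 = 231.
Compare {D1, D2, D3, D4, D5}: shipping cost 179 + fixed 58 = 237.
All other subsets cost ≥ 219. Minimum total cost: 213.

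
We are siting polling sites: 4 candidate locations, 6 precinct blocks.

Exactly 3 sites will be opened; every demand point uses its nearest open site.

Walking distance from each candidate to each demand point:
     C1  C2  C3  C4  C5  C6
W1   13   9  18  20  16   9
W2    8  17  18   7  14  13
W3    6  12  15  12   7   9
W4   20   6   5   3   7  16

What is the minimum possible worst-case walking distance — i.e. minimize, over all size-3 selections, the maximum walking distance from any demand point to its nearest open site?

Open {W1, W2, W4}.
  Farthest demand point is C6 at walking distance 9 (to W1); all others are ≤ 9.
With {W1, W3, W4} the worst case is 9.
With {W2, W3, W4} the worst case is 9.
No size-3 selection achieves below 9.

9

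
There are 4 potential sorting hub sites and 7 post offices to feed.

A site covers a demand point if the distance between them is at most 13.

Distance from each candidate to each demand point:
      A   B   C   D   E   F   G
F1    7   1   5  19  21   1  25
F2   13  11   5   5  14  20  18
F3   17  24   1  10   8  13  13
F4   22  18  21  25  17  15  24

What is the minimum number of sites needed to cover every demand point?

Coverage sets (demand points within 13 of each site):
  F1: {A, B, C, F}
  F2: {A, B, C, D}
  F3: {C, D, E, F, G}
  F4: {}
No single site covers all 7 demand points.
But {F1, F3} covers everything, so the minimum is 2.

2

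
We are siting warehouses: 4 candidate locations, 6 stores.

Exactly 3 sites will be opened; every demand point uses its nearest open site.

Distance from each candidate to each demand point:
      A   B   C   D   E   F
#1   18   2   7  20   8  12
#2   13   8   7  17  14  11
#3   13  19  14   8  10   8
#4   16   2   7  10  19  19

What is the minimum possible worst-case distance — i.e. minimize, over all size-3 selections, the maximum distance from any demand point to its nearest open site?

Open {#1, #2, #3}.
  Farthest demand point is A at distance 13 (to #2); all others are ≤ 13.
With {#1, #2, #4} the worst case is 13.
With {#1, #3, #4} the worst case is 13.
No size-3 selection achieves below 13.

13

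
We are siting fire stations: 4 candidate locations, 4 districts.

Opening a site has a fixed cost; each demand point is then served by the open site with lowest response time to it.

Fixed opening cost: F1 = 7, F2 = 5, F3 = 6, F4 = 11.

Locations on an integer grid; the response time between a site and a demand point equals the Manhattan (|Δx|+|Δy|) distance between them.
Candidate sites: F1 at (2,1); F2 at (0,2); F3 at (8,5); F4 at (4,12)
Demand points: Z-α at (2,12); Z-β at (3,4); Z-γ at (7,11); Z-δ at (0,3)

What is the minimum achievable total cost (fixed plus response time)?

28

Open {F2, F4}: assign each demand point to its cheapest open site.
  Z-α→F4 2, Z-β→F2 5, Z-γ→F4 4, Z-δ→F2 1
  response time 12, fixed 16 → total 28.
Compare {F1, F4}: response time 14 + fixed 18 = 32.
Compare {F1, F2, F4}: response time 11 + fixed 23 = 34.
Compare {F2, F3, F4}: response time 12 + fixed 22 = 34.
All other subsets cost ≥ 32. Minimum total cost: 28.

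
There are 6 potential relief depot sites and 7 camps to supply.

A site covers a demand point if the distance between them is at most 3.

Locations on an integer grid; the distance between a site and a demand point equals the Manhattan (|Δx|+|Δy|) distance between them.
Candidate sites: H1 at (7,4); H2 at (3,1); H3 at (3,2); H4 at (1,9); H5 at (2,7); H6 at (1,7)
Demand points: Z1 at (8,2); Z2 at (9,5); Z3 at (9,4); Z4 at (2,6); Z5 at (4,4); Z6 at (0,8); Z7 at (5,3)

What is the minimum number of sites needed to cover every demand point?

2

Coverage sets (demand points within 3 of each site):
  H1: {Z1, Z2, Z3, Z5, Z7}
  H2: {}
  H3: {Z5, Z7}
  H4: {Z6}
  H5: {Z4, Z6}
  H6: {Z4, Z6}
No single site covers all 7 demand points.
But {H1, H5} covers everything, so the minimum is 2.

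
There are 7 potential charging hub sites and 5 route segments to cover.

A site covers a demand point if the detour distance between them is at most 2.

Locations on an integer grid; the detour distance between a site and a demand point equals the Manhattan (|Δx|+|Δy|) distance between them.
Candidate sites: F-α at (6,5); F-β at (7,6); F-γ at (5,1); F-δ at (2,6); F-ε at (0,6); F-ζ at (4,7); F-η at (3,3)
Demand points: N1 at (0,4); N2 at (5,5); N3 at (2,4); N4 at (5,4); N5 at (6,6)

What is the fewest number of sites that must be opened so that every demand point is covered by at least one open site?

3

Coverage sets (demand points within 2 of each site):
  F-α: {N2, N4, N5}
  F-β: {N5}
  F-γ: {}
  F-δ: {N3}
  F-ε: {N1}
  F-ζ: {}
  F-η: {N3}
No 2 sites suffice: every size-2 union leaves at least one demand point uncovered.
But {F-α, F-δ, F-ε} covers everything, so the minimum is 3.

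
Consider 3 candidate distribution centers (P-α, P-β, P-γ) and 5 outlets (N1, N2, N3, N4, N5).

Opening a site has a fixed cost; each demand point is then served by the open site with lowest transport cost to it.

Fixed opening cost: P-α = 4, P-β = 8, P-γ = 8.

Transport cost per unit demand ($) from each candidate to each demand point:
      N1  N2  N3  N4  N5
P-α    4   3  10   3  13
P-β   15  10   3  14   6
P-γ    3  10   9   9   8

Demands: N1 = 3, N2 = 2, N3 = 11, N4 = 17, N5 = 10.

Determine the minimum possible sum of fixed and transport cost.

174

Open {P-α, P-β}: assign each demand point to its cheapest open site.
  N1→P-α 3×4=12, N2→P-α 2×3=6, N3→P-β 11×3=33, N4→P-α 17×3=51, N5→P-β 10×6=60
  transport cost 162, fixed 12 → total 174.
Compare {P-α, P-β, P-γ}: transport cost 159 + fixed 20 = 179.
Compare {P-α, P-γ}: transport cost 245 + fixed 12 = 257.
Compare {P-β, P-γ}: transport cost 275 + fixed 16 = 291.
All other subsets cost ≥ 179. Minimum total cost: 174.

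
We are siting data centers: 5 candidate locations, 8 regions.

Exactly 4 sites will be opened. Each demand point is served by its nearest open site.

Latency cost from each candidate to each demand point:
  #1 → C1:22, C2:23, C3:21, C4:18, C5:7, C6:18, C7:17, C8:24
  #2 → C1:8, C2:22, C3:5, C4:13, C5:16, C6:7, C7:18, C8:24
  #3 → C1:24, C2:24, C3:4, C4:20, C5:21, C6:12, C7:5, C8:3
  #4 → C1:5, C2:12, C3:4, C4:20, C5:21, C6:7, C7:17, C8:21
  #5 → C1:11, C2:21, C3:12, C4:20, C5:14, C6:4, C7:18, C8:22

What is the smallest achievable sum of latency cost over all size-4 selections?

56

Open {#1, #2, #3, #4}.
  C1→#4 5, C2→#4 12, C3→#3 4, C4→#2 13, C5→#1 7, C6→#2 7, C7→#3 5, C8→#3 3  ⇒ total 56.
Compare {#1, #3, #4, #5}: total 58.
Compare {#2, #3, #4, #5}: total 60.
No size-4 selection does better; minimum is 56.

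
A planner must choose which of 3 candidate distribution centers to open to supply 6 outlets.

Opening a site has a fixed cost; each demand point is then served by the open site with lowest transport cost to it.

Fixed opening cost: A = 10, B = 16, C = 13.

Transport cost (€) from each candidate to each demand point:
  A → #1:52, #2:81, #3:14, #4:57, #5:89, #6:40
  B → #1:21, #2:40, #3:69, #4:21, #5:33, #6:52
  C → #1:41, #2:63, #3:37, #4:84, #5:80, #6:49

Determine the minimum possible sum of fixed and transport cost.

195

Open {A, B}: assign each demand point to its cheapest open site.
  #1→B 21, #2→B 40, #3→A 14, #4→B 21, #5→B 33, #6→A 40
  transport cost 169, fixed 26 → total 195.
Compare {A, B, C}: transport cost 169 + fixed 39 = 208.
Compare {B, C}: transport cost 201 + fixed 29 = 230.
Compare {B}: transport cost 236 + fixed 16 = 252.
All other subsets cost ≥ 208. Minimum total cost: 195.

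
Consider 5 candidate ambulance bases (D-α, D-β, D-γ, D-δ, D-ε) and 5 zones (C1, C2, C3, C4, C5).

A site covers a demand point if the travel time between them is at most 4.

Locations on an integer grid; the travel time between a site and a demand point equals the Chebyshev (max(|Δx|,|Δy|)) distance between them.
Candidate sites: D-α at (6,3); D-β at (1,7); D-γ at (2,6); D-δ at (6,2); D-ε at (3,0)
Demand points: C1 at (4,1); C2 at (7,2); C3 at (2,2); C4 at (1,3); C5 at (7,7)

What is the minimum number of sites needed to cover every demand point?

Coverage sets (demand points within 4 of each site):
  D-α: {C1, C2, C3, C5}
  D-β: {C4}
  D-γ: {C3, C4}
  D-δ: {C1, C2, C3}
  D-ε: {C1, C2, C3, C4}
No single site covers all 5 demand points.
But {D-α, D-β} covers everything, so the minimum is 2.

2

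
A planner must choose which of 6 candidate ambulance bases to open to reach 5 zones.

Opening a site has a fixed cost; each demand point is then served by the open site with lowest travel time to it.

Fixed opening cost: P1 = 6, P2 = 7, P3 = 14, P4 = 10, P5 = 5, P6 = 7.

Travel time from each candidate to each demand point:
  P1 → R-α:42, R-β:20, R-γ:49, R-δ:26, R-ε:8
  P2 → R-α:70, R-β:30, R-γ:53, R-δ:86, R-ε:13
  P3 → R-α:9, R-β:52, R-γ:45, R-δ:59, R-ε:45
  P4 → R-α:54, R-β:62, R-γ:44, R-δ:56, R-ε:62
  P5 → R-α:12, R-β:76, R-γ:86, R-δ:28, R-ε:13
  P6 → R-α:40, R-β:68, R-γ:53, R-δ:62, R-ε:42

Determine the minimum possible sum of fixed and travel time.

126

Open {P1, P5}: assign each demand point to its cheapest open site.
  R-α→P5 12, R-β→P1 20, R-γ→P1 49, R-δ→P1 26, R-ε→P1 8
  travel time 115, fixed 11 → total 126.
Compare {P1, P3}: travel time 108 + fixed 20 = 128.
Compare {P1, P4, P5}: travel time 110 + fixed 21 = 131.
Compare {P1, P2, P5}: travel time 115 + fixed 18 = 133.
All other subsets cost ≥ 128. Minimum total cost: 126.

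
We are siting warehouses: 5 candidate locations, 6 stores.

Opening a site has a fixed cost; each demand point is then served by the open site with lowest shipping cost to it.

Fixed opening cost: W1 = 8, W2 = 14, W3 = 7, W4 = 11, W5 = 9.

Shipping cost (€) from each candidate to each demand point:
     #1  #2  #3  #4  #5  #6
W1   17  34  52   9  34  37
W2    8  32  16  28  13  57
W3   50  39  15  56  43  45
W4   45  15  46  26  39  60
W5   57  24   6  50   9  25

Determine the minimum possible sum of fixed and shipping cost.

107

Open {W1, W5}: assign each demand point to its cheapest open site.
  #1→W1 17, #2→W5 24, #3→W5 6, #4→W1 9, #5→W5 9, #6→W5 25
  shipping cost 90, fixed 17 → total 107.
Compare {W1, W4, W5}: shipping cost 81 + fixed 28 = 109.
Compare {W1, W2, W5}: shipping cost 81 + fixed 31 = 112.
Compare {W1, W3, W5}: shipping cost 90 + fixed 24 = 114.
All other subsets cost ≥ 109. Minimum total cost: 107.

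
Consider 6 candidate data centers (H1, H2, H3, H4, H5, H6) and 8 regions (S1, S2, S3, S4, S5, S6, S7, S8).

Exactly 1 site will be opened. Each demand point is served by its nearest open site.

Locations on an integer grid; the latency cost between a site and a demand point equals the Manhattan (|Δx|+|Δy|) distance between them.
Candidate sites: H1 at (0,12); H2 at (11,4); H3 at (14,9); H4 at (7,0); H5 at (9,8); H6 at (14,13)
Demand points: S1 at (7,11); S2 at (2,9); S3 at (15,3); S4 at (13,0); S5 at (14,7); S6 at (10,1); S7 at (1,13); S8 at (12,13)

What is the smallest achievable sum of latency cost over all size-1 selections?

Open {H5}.
  S1→H5 5, S2→H5 8, S3→H5 11, S4→H5 12, S5→H5 6, S6→H5 8, S7→H5 13, S8→H5 8  ⇒ total 71.
Compare {H2}: total 75.
Compare {H3}: total 75.
No size-1 selection does better; minimum is 71.

71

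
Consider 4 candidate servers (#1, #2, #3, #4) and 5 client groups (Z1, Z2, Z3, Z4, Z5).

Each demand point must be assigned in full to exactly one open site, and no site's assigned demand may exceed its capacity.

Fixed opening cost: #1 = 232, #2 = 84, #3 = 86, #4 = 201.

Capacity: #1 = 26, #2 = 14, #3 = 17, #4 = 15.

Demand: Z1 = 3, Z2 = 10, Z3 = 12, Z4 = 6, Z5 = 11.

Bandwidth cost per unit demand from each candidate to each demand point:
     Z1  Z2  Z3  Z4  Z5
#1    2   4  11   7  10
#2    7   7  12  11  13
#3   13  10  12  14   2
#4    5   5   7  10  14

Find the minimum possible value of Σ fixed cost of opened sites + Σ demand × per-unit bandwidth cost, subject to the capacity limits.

Open {#1, #3}; cheapest assignment that respects the capacities:
  #1 (cap 26, load 25): Z1, Z2, Z3 — cost 3×2 + 10×4 + 12×11 = 178
  #3 (cap 17, load 17): Z4, Z5 — cost 6×14 + 11×2 = 106
  Shipping 284, fixed 318 → total 602.
  Any other capacity-feasible assignment to {#1, #3} ships for at least 284.
Compare {#2, #3, #4}: its best feasible assignment gives total 646.
Compare {#1, #2, #3}: its best feasible assignment gives total 656.
Every other set of open sites that can feasibly serve all demand totals ≥ 646 even under its best assignment. Minimum: 602.

602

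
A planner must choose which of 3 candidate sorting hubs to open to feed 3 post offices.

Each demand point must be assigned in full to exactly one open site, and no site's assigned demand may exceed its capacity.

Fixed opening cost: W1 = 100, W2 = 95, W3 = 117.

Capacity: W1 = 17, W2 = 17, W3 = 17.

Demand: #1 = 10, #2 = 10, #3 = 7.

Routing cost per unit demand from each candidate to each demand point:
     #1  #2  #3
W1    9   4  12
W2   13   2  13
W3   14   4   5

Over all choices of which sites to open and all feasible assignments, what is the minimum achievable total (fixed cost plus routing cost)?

382

Open {W1, W3}; cheapest assignment that respects the capacities:
  W1 (cap 17, load 10): #1 — cost 10×9 = 90
  W3 (cap 17, load 17): #2, #3 — cost 10×4 + 7×5 = 75
  Shipping 165, fixed 217 → total 382.
  Any other capacity-feasible assignment to {W1, W3} ships for at least 165.
Compare {W1, W2}: its best feasible assignment gives total 389.
Compare {W2, W3}: its best feasible assignment gives total 407.
Every other set of open sites that can feasibly serve all demand totals ≥ 389 even under its best assignment. Minimum: 382.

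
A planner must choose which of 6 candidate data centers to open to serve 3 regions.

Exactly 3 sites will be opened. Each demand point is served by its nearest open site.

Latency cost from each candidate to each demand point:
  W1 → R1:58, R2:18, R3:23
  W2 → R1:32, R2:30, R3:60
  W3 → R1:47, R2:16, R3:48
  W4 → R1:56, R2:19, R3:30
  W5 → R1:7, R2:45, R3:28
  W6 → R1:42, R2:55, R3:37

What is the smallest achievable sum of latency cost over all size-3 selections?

46

Open {W1, W3, W5}.
  R1→W5 7, R2→W3 16, R3→W1 23  ⇒ total 46.
Compare {W1, W2, W5}: total 48.
Compare {W1, W4, W5}: total 48.
No size-3 selection does better; minimum is 46.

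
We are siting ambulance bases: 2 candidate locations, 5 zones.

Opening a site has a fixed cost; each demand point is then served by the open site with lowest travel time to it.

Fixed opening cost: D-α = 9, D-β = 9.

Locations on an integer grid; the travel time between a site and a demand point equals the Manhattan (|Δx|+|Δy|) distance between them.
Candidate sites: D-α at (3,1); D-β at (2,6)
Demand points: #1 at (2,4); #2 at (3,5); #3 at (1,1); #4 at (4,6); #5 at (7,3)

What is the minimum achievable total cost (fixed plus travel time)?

29

Open {D-β}: assign each demand point to its cheapest open site.
  #1→D-β 2, #2→D-β 2, #3→D-β 6, #4→D-β 2, #5→D-β 8
  travel time 20, fixed 9 → total 29.
Compare {D-α}: travel time 22 + fixed 9 = 31.
Compare {D-α, D-β}: travel time 14 + fixed 18 = 32.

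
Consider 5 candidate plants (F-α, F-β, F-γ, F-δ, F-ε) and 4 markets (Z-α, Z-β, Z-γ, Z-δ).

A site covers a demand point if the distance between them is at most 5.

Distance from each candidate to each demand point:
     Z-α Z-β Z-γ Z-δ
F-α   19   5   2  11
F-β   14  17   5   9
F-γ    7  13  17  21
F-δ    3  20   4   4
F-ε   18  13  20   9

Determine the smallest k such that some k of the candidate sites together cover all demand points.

2

Coverage sets (demand points within 5 of each site):
  F-α: {Z-β, Z-γ}
  F-β: {Z-γ}
  F-γ: {}
  F-δ: {Z-α, Z-γ, Z-δ}
  F-ε: {}
No single site covers all 4 demand points.
But {F-α, F-δ} covers everything, so the minimum is 2.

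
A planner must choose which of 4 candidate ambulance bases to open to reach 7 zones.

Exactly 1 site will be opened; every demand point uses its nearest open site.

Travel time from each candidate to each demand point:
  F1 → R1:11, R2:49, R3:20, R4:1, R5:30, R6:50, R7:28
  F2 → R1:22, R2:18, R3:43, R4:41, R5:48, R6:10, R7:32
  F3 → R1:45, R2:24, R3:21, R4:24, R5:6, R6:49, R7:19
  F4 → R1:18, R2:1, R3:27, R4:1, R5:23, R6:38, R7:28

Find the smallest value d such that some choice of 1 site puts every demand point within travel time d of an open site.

Open {F4}.
  Farthest demand point is R6 at travel time 38 (to F4); all others are ≤ 38.
With {F2} the worst case is 48.
With {F3} the worst case is 49.
No size-1 selection achieves below 38.

38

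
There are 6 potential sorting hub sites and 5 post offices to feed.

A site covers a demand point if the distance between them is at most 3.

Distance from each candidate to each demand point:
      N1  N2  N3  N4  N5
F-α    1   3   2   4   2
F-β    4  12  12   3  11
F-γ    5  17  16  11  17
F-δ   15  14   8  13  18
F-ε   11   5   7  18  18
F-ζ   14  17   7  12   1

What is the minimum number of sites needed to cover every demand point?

Coverage sets (demand points within 3 of each site):
  F-α: {N1, N2, N3, N5}
  F-β: {N4}
  F-γ: {}
  F-δ: {}
  F-ε: {}
  F-ζ: {N5}
No single site covers all 5 demand points.
But {F-α, F-β} covers everything, so the minimum is 2.

2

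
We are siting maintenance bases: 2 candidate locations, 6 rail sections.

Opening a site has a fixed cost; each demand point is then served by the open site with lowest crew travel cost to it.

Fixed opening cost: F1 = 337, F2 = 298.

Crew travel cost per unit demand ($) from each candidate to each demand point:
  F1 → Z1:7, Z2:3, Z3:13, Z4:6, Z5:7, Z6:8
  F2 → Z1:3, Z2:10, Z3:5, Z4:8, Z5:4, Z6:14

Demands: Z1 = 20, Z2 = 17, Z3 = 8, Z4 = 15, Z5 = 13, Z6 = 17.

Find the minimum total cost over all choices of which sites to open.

Open {F1}: assign each demand point to its cheapest open site.
  Z1→F1 20×7=140, Z2→F1 17×3=51, Z3→F1 8×13=104, Z4→F1 15×6=90, Z5→F1 13×7=91, Z6→F1 17×8=136
  crew travel cost 612, fixed 337 → total 949.
Compare {F2}: crew travel cost 680 + fixed 298 = 978.
Compare {F1, F2}: crew travel cost 429 + fixed 635 = 1064.

949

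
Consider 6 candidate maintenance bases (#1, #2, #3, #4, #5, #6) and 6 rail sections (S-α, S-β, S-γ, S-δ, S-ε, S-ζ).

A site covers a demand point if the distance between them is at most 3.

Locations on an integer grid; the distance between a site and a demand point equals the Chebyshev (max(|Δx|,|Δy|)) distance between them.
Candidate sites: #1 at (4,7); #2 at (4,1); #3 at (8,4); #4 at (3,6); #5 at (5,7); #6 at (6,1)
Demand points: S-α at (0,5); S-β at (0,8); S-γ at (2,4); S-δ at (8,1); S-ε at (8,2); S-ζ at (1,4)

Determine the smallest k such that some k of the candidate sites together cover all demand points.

2

Coverage sets (demand points within 3 of each site):
  #1: {S-γ, S-ζ}
  #2: {S-γ, S-ζ}
  #3: {S-δ, S-ε}
  #4: {S-α, S-β, S-γ, S-ζ}
  #5: {S-γ}
  #6: {S-δ, S-ε}
No single site covers all 6 demand points.
But {#3, #4} covers everything, so the minimum is 2.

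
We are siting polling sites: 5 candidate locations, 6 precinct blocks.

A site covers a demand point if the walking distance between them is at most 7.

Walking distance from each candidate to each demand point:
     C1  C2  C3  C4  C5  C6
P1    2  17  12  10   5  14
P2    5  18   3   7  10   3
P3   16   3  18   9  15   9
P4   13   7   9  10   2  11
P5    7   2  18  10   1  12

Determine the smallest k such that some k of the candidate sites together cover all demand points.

Coverage sets (demand points within 7 of each site):
  P1: {C1, C5}
  P2: {C1, C3, C4, C6}
  P3: {C2}
  P4: {C2, C5}
  P5: {C1, C2, C5}
No single site covers all 6 demand points.
But {P2, P4} covers everything, so the minimum is 2.

2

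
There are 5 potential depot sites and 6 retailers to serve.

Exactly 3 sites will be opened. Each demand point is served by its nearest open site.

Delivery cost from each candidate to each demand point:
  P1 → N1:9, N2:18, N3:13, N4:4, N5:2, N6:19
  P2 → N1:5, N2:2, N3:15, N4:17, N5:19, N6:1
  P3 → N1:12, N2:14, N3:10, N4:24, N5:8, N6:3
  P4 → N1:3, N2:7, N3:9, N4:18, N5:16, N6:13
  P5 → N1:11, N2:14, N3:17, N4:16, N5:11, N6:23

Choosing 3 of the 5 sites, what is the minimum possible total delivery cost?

21

Open {P1, P2, P4}.
  N1→P4 3, N2→P2 2, N3→P4 9, N4→P1 4, N5→P1 2, N6→P2 1  ⇒ total 21.
Compare {P1, P2, P3}: total 24.
Compare {P1, P2, P5}: total 27.
No size-3 selection does better; minimum is 21.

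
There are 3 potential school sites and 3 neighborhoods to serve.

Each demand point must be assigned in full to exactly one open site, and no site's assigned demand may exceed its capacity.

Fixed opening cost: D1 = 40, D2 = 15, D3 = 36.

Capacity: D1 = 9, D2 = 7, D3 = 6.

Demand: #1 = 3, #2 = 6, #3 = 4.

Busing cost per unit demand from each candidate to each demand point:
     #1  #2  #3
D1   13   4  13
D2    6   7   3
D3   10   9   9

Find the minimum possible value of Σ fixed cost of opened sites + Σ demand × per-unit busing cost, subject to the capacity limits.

109

Open {D1, D2}; cheapest assignment that respects the capacities:
  D1 (cap 9, load 6): #2 — cost 6×4 = 24
  D2 (cap 7, load 7): #1, #3 — cost 3×6 + 4×3 = 30
  Shipping 54, fixed 55 → total 109.
  Any other capacity-feasible assignment to {D1, D2} ships for at least 54.
Compare {D2, D3}: its best feasible assignment gives total 135.
Compare {D1, D2, D3}: its best feasible assignment gives total 145.
Every other set of open sites that can feasibly serve all demand totals ≥ 135 even under its best assignment. Minimum: 109.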